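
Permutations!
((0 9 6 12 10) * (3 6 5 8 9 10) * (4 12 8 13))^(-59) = (0 10)(3 13 8 12 5 6 4 9)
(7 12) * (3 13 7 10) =(3 13 7 12 10) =[0, 1, 2, 13, 4, 5, 6, 12, 8, 9, 3, 11, 10, 7]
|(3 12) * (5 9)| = |(3 12)(5 9)| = 2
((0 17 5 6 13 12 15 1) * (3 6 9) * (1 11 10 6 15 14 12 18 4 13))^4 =(0 3 6 5 11)(1 9 10 17 15)(4 13 18)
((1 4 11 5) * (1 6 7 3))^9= ((1 4 11 5 6 7 3))^9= (1 11 6 3 4 5 7)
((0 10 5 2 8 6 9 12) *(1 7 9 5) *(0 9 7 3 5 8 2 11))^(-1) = (0 11 5 3 1 10)(6 8)(9 12)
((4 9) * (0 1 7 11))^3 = (0 11 7 1)(4 9)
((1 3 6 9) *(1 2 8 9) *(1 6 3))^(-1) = ((2 8 9))^(-1) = (2 9 8)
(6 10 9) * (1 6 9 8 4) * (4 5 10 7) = (1 6 7 4)(5 10 8) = [0, 6, 2, 3, 1, 10, 7, 4, 5, 9, 8]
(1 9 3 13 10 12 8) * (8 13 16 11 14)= (1 9 3 16 11 14 8)(10 12 13)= [0, 9, 2, 16, 4, 5, 6, 7, 1, 3, 12, 14, 13, 10, 8, 15, 11]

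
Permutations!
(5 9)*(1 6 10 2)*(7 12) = (1 6 10 2)(5 9)(7 12) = [0, 6, 1, 3, 4, 9, 10, 12, 8, 5, 2, 11, 7]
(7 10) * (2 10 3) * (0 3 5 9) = (0 3 2 10 7 5 9) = [3, 1, 10, 2, 4, 9, 6, 5, 8, 0, 7]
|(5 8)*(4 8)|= 3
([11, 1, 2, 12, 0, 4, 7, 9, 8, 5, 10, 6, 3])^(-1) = [4, 1, 2, 12, 5, 9, 11, 6, 8, 7, 10, 0, 3]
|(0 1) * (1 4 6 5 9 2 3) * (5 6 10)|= |(0 4 10 5 9 2 3 1)|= 8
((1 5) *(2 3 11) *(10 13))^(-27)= (1 5)(10 13)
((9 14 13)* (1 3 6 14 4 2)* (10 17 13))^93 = (1 14 13 2 6 17 4 3 10 9)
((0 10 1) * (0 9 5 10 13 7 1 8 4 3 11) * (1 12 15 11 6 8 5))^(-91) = (0 11 15 12 7 13)(1 9)(3 6 8 4)(5 10)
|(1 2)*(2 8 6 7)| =|(1 8 6 7 2)| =5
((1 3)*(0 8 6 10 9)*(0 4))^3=(0 10)(1 3)(4 6)(8 9)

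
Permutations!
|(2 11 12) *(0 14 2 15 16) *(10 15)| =8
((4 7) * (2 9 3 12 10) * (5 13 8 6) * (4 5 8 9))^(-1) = ((2 4 7 5 13 9 3 12 10)(6 8))^(-1) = (2 10 12 3 9 13 5 7 4)(6 8)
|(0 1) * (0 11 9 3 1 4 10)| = |(0 4 10)(1 11 9 3)| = 12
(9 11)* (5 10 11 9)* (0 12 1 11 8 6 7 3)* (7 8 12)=(0 7 3)(1 11 5 10 12)(6 8)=[7, 11, 2, 0, 4, 10, 8, 3, 6, 9, 12, 5, 1]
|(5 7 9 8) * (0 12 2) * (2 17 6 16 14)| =|(0 12 17 6 16 14 2)(5 7 9 8)| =28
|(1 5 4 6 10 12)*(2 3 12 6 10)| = 8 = |(1 5 4 10 6 2 3 12)|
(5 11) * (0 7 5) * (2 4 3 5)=(0 7 2 4 3 5 11)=[7, 1, 4, 5, 3, 11, 6, 2, 8, 9, 10, 0]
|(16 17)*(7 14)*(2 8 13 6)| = 4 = |(2 8 13 6)(7 14)(16 17)|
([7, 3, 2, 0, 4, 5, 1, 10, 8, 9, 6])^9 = (0 6)(1 7)(3 10)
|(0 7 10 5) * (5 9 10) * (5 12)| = 4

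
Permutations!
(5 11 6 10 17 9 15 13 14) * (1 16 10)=[0, 16, 2, 3, 4, 11, 1, 7, 8, 15, 17, 6, 12, 14, 5, 13, 10, 9]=(1 16 10 17 9 15 13 14 5 11 6)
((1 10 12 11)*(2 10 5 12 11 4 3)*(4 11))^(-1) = ((1 5 12 11)(2 10 4 3))^(-1) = (1 11 12 5)(2 3 4 10)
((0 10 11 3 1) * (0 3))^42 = ((0 10 11)(1 3))^42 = (11)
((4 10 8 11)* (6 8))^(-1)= ((4 10 6 8 11))^(-1)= (4 11 8 6 10)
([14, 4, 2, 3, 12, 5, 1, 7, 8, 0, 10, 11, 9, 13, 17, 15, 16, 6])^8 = (17)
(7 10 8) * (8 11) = (7 10 11 8) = [0, 1, 2, 3, 4, 5, 6, 10, 7, 9, 11, 8]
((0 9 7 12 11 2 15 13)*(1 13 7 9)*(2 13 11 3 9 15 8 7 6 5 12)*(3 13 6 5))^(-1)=(0 13 12 5 15 9 3 6 11 1)(2 7 8)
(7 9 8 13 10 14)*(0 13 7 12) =(0 13 10 14 12)(7 9 8) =[13, 1, 2, 3, 4, 5, 6, 9, 7, 8, 14, 11, 0, 10, 12]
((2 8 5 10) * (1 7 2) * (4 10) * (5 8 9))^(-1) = ((1 7 2 9 5 4 10))^(-1) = (1 10 4 5 9 2 7)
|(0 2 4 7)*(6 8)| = 4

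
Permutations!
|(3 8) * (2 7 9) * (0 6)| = |(0 6)(2 7 9)(3 8)| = 6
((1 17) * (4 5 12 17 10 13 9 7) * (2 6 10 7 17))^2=((1 7 4 5 12 2 6 10 13 9 17))^2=(1 4 12 6 13 17 7 5 2 10 9)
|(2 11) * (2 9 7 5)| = 5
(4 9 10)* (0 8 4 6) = [8, 1, 2, 3, 9, 5, 0, 7, 4, 10, 6] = (0 8 4 9 10 6)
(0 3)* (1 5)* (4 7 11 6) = (0 3)(1 5)(4 7 11 6) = [3, 5, 2, 0, 7, 1, 4, 11, 8, 9, 10, 6]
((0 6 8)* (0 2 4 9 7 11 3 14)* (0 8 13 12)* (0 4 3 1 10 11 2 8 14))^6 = ((14)(0 6 13 12 4 9 7 2 3)(1 10 11))^6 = (14)(0 7 12)(2 4 6)(3 9 13)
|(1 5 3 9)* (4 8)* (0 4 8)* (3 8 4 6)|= |(0 6 3 9 1 5 8 4)|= 8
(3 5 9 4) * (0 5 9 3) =[5, 1, 2, 9, 0, 3, 6, 7, 8, 4] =(0 5 3 9 4)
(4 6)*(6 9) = [0, 1, 2, 3, 9, 5, 4, 7, 8, 6] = (4 9 6)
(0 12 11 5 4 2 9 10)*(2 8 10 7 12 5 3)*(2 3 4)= (0 5 2 9 7 12 11 4 8 10)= [5, 1, 9, 3, 8, 2, 6, 12, 10, 7, 0, 4, 11]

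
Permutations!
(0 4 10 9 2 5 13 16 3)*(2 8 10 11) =[4, 1, 5, 0, 11, 13, 6, 7, 10, 8, 9, 2, 12, 16, 14, 15, 3] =(0 4 11 2 5 13 16 3)(8 10 9)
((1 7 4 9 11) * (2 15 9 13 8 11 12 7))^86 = ((1 2 15 9 12 7 4 13 8 11))^86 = (1 4 15 8 12)(2 13 9 11 7)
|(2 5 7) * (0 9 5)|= 5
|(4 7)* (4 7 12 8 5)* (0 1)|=4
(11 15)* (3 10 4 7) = [0, 1, 2, 10, 7, 5, 6, 3, 8, 9, 4, 15, 12, 13, 14, 11] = (3 10 4 7)(11 15)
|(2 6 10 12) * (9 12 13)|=6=|(2 6 10 13 9 12)|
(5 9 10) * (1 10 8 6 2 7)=(1 10 5 9 8 6 2 7)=[0, 10, 7, 3, 4, 9, 2, 1, 6, 8, 5]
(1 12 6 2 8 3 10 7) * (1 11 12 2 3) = (1 2 8)(3 10 7 11 12 6) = [0, 2, 8, 10, 4, 5, 3, 11, 1, 9, 7, 12, 6]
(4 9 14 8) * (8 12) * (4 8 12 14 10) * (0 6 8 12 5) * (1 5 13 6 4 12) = [4, 5, 2, 3, 9, 0, 8, 7, 1, 10, 12, 11, 13, 6, 14] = (14)(0 4 9 10 12 13 6 8 1 5)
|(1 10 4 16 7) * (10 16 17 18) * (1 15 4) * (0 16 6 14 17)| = 30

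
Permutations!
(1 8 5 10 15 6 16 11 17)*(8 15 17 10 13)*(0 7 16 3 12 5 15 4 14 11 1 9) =(0 7 16 1 4 14 11 10 17 9)(3 12 5 13 8 15 6) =[7, 4, 2, 12, 14, 13, 3, 16, 15, 0, 17, 10, 5, 8, 11, 6, 1, 9]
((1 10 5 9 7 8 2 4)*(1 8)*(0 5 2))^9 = ((0 5 9 7 1 10 2 4 8))^9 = (10)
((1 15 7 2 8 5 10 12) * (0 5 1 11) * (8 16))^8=(0 12 5 11 10)(1 7 16)(2 8 15)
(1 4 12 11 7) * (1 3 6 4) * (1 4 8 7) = (1 4 12 11)(3 6 8 7) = [0, 4, 2, 6, 12, 5, 8, 3, 7, 9, 10, 1, 11]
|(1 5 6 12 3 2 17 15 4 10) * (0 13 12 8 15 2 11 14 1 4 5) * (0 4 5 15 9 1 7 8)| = 14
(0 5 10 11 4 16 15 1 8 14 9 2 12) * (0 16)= (0 5 10 11 4)(1 8 14 9 2 12 16 15)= [5, 8, 12, 3, 0, 10, 6, 7, 14, 2, 11, 4, 16, 13, 9, 1, 15]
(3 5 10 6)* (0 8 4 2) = [8, 1, 0, 5, 2, 10, 3, 7, 4, 9, 6] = (0 8 4 2)(3 5 10 6)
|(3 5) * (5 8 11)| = 4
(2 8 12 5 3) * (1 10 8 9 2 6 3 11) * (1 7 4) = [0, 10, 9, 6, 1, 11, 3, 4, 12, 2, 8, 7, 5] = (1 10 8 12 5 11 7 4)(2 9)(3 6)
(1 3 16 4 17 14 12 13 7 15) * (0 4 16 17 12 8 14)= (0 4 12 13 7 15 1 3 17)(8 14)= [4, 3, 2, 17, 12, 5, 6, 15, 14, 9, 10, 11, 13, 7, 8, 1, 16, 0]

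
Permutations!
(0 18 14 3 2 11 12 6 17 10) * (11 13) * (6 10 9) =(0 18 14 3 2 13 11 12 10)(6 17 9) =[18, 1, 13, 2, 4, 5, 17, 7, 8, 6, 0, 12, 10, 11, 3, 15, 16, 9, 14]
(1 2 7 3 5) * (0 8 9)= (0 8 9)(1 2 7 3 5)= [8, 2, 7, 5, 4, 1, 6, 3, 9, 0]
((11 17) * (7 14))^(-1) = ((7 14)(11 17))^(-1) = (7 14)(11 17)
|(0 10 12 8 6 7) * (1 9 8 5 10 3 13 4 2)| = 30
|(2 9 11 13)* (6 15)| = 4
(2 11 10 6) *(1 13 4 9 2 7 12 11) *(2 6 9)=[0, 13, 1, 3, 2, 5, 7, 12, 8, 6, 9, 10, 11, 4]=(1 13 4 2)(6 7 12 11 10 9)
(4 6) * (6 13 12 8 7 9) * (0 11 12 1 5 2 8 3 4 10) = (0 11 12 3 4 13 1 5 2 8 7 9 6 10) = [11, 5, 8, 4, 13, 2, 10, 9, 7, 6, 0, 12, 3, 1]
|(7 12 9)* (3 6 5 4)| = |(3 6 5 4)(7 12 9)| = 12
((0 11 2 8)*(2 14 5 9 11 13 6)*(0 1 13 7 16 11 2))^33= (0 1 9 11)(2 14 7 13)(5 16 6 8)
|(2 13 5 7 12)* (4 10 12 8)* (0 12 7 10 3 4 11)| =18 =|(0 12 2 13 5 10 7 8 11)(3 4)|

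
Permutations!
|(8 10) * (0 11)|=2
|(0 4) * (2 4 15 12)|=|(0 15 12 2 4)|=5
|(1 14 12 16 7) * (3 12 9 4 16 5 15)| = 12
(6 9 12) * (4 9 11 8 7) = (4 9 12 6 11 8 7) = [0, 1, 2, 3, 9, 5, 11, 4, 7, 12, 10, 8, 6]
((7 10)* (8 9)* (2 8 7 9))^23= (2 8)(7 9 10)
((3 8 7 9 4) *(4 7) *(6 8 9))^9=((3 9 7 6 8 4))^9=(3 6)(4 7)(8 9)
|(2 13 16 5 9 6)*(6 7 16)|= 12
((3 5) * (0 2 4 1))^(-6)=(5)(0 4)(1 2)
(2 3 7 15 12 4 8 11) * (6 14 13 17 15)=(2 3 7 6 14 13 17 15 12 4 8 11)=[0, 1, 3, 7, 8, 5, 14, 6, 11, 9, 10, 2, 4, 17, 13, 12, 16, 15]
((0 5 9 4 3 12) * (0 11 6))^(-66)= (0 11 3 9)(4 5 6 12)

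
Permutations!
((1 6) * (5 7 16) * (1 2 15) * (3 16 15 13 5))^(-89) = (1 2 5 15 6 13 7)(3 16)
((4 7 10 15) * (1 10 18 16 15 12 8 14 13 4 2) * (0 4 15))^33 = ((0 4 7 18 16)(1 10 12 8 14 13 15 2))^33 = (0 18 4 16 7)(1 10 12 8 14 13 15 2)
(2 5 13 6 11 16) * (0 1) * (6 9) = (0 1)(2 5 13 9 6 11 16) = [1, 0, 5, 3, 4, 13, 11, 7, 8, 6, 10, 16, 12, 9, 14, 15, 2]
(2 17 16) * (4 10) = (2 17 16)(4 10) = [0, 1, 17, 3, 10, 5, 6, 7, 8, 9, 4, 11, 12, 13, 14, 15, 2, 16]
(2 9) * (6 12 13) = (2 9)(6 12 13) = [0, 1, 9, 3, 4, 5, 12, 7, 8, 2, 10, 11, 13, 6]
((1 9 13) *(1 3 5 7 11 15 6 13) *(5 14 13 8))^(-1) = (1 9)(3 13 14)(5 8 6 15 11 7)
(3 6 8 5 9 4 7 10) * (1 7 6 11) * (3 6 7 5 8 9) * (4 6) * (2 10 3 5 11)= [0, 11, 10, 2, 7, 5, 9, 3, 8, 6, 4, 1]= (1 11)(2 10 4 7 3)(6 9)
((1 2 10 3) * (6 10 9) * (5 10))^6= ((1 2 9 6 5 10 3))^6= (1 3 10 5 6 9 2)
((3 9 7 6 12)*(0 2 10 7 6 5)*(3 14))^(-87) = ((0 2 10 7 5)(3 9 6 12 14))^(-87) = (0 7 2 5 10)(3 12 9 14 6)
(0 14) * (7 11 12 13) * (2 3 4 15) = [14, 1, 3, 4, 15, 5, 6, 11, 8, 9, 10, 12, 13, 7, 0, 2] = (0 14)(2 3 4 15)(7 11 12 13)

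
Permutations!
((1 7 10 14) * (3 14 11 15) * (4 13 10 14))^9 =(3 10)(4 11)(13 15)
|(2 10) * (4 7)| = |(2 10)(4 7)| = 2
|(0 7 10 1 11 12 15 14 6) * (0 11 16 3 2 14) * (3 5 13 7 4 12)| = |(0 4 12 15)(1 16 5 13 7 10)(2 14 6 11 3)| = 60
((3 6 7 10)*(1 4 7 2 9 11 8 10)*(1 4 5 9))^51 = ((1 5 9 11 8 10 3 6 2)(4 7))^51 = (1 3 11)(2 10 9)(4 7)(5 6 8)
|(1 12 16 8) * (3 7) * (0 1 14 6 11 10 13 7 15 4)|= 14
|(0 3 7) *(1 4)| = 6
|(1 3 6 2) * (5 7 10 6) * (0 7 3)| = 6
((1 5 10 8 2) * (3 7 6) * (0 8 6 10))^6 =(0 8 2 1 5)(3 10)(6 7)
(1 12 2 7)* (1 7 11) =(1 12 2 11) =[0, 12, 11, 3, 4, 5, 6, 7, 8, 9, 10, 1, 2]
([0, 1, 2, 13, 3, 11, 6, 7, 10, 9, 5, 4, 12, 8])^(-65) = (3 11 10 13 4 5 8)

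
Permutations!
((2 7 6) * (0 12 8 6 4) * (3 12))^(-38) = (0 12 6 7)(2 4 3 8)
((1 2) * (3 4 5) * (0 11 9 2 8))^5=((0 11 9 2 1 8)(3 4 5))^5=(0 8 1 2 9 11)(3 5 4)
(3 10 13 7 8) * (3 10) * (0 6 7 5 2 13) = (0 6 7 8 10)(2 13 5) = [6, 1, 13, 3, 4, 2, 7, 8, 10, 9, 0, 11, 12, 5]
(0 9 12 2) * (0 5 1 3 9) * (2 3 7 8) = [0, 7, 5, 9, 4, 1, 6, 8, 2, 12, 10, 11, 3] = (1 7 8 2 5)(3 9 12)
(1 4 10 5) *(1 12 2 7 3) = (1 4 10 5 12 2 7 3) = [0, 4, 7, 1, 10, 12, 6, 3, 8, 9, 5, 11, 2]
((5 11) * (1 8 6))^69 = ((1 8 6)(5 11))^69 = (5 11)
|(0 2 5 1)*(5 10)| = |(0 2 10 5 1)| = 5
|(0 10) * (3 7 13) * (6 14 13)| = |(0 10)(3 7 6 14 13)| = 10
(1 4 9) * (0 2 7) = [2, 4, 7, 3, 9, 5, 6, 0, 8, 1] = (0 2 7)(1 4 9)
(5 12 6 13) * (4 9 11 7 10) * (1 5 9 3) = (1 5 12 6 13 9 11 7 10 4 3) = [0, 5, 2, 1, 3, 12, 13, 10, 8, 11, 4, 7, 6, 9]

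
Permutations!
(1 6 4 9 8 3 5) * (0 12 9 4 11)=(0 12 9 8 3 5 1 6 11)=[12, 6, 2, 5, 4, 1, 11, 7, 3, 8, 10, 0, 9]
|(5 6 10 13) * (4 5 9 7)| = 7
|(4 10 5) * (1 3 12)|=3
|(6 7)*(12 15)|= 2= |(6 7)(12 15)|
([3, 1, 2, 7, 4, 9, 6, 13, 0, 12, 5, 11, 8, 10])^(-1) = [8, 1, 2, 0, 4, 10, 6, 3, 12, 5, 13, 11, 9, 7]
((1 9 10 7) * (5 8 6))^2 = (1 10)(5 6 8)(7 9)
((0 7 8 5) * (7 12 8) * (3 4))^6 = ((0 12 8 5)(3 4))^6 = (0 8)(5 12)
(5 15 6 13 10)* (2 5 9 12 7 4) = (2 5 15 6 13 10 9 12 7 4) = [0, 1, 5, 3, 2, 15, 13, 4, 8, 12, 9, 11, 7, 10, 14, 6]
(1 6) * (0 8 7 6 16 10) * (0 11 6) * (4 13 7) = (0 8 4 13 7)(1 16 10 11 6) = [8, 16, 2, 3, 13, 5, 1, 0, 4, 9, 11, 6, 12, 7, 14, 15, 10]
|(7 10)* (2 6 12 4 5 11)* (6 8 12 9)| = 6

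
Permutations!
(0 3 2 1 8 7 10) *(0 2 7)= (0 3 7 10 2 1 8)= [3, 8, 1, 7, 4, 5, 6, 10, 0, 9, 2]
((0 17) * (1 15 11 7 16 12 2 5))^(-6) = (17)(1 11 16 2)(5 15 7 12)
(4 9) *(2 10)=[0, 1, 10, 3, 9, 5, 6, 7, 8, 4, 2]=(2 10)(4 9)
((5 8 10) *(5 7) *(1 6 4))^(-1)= ((1 6 4)(5 8 10 7))^(-1)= (1 4 6)(5 7 10 8)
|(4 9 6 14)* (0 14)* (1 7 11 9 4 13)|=8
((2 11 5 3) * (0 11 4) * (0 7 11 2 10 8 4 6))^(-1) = (0 6 2)(3 5 11 7 4 8 10)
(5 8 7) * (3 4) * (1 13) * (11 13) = (1 11 13)(3 4)(5 8 7) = [0, 11, 2, 4, 3, 8, 6, 5, 7, 9, 10, 13, 12, 1]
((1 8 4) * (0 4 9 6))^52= (0 9 1)(4 6 8)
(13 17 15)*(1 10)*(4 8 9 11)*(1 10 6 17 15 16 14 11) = (1 6 17 16 14 11 4 8 9)(13 15) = [0, 6, 2, 3, 8, 5, 17, 7, 9, 1, 10, 4, 12, 15, 11, 13, 14, 16]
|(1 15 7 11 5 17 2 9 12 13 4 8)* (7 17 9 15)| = |(1 7 11 5 9 12 13 4 8)(2 15 17)| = 9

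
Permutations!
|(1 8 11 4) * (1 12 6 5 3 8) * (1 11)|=8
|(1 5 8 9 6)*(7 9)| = 6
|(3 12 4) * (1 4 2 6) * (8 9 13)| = |(1 4 3 12 2 6)(8 9 13)| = 6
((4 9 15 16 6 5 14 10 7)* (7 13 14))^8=(4 9 15 16 6 5 7)(10 14 13)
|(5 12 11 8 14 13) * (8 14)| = 5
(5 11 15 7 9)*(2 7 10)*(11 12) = [0, 1, 7, 3, 4, 12, 6, 9, 8, 5, 2, 15, 11, 13, 14, 10] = (2 7 9 5 12 11 15 10)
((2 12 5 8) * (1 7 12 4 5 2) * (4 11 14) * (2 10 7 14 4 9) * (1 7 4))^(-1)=(1 11 2 9 14)(4 10 12 7 8 5)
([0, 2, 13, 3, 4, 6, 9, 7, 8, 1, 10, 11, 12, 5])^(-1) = [0, 9, 1, 3, 4, 13, 5, 7, 8, 6, 10, 11, 12, 2]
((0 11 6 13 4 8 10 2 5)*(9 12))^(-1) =(0 5 2 10 8 4 13 6 11)(9 12)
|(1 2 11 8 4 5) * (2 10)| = |(1 10 2 11 8 4 5)| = 7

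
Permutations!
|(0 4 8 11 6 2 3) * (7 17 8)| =|(0 4 7 17 8 11 6 2 3)| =9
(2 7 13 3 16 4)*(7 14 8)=[0, 1, 14, 16, 2, 5, 6, 13, 7, 9, 10, 11, 12, 3, 8, 15, 4]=(2 14 8 7 13 3 16 4)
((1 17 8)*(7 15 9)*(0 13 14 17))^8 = (0 14 8)(1 13 17)(7 9 15)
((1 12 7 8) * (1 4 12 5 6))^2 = (1 6 5)(4 7)(8 12)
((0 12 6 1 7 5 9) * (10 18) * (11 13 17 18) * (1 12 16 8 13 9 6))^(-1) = ((0 16 8 13 17 18 10 11 9)(1 7 5 6 12))^(-1) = (0 9 11 10 18 17 13 8 16)(1 12 6 5 7)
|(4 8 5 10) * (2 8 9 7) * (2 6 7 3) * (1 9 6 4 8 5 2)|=|(1 9 3)(2 5 10 8)(4 6 7)|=12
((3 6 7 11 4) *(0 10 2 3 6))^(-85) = ((0 10 2 3)(4 6 7 11))^(-85) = (0 3 2 10)(4 11 7 6)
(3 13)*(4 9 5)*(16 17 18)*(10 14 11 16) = [0, 1, 2, 13, 9, 4, 6, 7, 8, 5, 14, 16, 12, 3, 11, 15, 17, 18, 10] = (3 13)(4 9 5)(10 14 11 16 17 18)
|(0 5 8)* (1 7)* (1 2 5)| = 6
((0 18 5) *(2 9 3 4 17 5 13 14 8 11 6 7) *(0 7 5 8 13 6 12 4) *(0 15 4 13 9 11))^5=((0 18 6 5 7 2 11 12 13 14 9 3 15 4 17 8))^5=(0 2 9 8 7 14 17 5 13 4 6 12 15 18 11 3)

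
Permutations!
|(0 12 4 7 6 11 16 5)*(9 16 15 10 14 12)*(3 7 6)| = |(0 9 16 5)(3 7)(4 6 11 15 10 14 12)| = 28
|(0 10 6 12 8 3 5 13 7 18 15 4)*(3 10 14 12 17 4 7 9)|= 24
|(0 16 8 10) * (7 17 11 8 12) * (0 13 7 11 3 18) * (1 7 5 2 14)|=|(0 16 12 11 8 10 13 5 2 14 1 7 17 3 18)|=15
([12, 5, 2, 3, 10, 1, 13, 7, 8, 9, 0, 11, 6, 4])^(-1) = (0 10 4 13 6 12)(1 5)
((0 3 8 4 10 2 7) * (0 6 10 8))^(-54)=(2 6)(7 10)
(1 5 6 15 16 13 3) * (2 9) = (1 5 6 15 16 13 3)(2 9) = [0, 5, 9, 1, 4, 6, 15, 7, 8, 2, 10, 11, 12, 3, 14, 16, 13]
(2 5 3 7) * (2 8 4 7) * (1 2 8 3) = [0, 2, 5, 8, 7, 1, 6, 3, 4] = (1 2 5)(3 8 4 7)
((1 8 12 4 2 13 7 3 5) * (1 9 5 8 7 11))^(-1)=(1 11 13 2 4 12 8 3 7)(5 9)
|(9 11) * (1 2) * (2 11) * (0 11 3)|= |(0 11 9 2 1 3)|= 6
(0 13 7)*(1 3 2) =(0 13 7)(1 3 2) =[13, 3, 1, 2, 4, 5, 6, 0, 8, 9, 10, 11, 12, 7]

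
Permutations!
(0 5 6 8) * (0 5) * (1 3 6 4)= (1 3 6 8 5 4)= [0, 3, 2, 6, 1, 4, 8, 7, 5]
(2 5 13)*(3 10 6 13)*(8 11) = (2 5 3 10 6 13)(8 11) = [0, 1, 5, 10, 4, 3, 13, 7, 11, 9, 6, 8, 12, 2]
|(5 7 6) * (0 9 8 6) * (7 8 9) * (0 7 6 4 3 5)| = 4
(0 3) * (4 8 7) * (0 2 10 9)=(0 3 2 10 9)(4 8 7)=[3, 1, 10, 2, 8, 5, 6, 4, 7, 0, 9]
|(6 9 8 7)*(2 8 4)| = 6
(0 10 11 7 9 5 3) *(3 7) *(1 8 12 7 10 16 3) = (0 16 3)(1 8 12 7 9 5 10 11) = [16, 8, 2, 0, 4, 10, 6, 9, 12, 5, 11, 1, 7, 13, 14, 15, 3]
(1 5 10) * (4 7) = [0, 5, 2, 3, 7, 10, 6, 4, 8, 9, 1] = (1 5 10)(4 7)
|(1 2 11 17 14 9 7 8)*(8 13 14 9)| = |(1 2 11 17 9 7 13 14 8)| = 9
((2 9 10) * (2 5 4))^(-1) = ((2 9 10 5 4))^(-1) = (2 4 5 10 9)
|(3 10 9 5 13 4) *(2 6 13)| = 8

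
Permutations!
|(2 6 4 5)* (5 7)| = 5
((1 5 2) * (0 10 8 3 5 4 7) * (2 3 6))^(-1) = (0 7 4 1 2 6 8 10)(3 5)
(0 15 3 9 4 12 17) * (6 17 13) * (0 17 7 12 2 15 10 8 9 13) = [10, 1, 15, 13, 2, 5, 7, 12, 9, 4, 8, 11, 0, 6, 14, 3, 16, 17] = (17)(0 10 8 9 4 2 15 3 13 6 7 12)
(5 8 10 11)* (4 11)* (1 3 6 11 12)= (1 3 6 11 5 8 10 4 12)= [0, 3, 2, 6, 12, 8, 11, 7, 10, 9, 4, 5, 1]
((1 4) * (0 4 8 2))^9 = ((0 4 1 8 2))^9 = (0 2 8 1 4)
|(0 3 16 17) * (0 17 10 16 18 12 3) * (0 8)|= 6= |(0 8)(3 18 12)(10 16)|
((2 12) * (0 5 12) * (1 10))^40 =((0 5 12 2)(1 10))^40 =(12)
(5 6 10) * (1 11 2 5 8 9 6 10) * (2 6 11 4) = [0, 4, 5, 3, 2, 10, 1, 7, 9, 11, 8, 6] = (1 4 2 5 10 8 9 11 6)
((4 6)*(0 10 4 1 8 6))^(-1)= (0 4 10)(1 6 8)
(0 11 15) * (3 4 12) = [11, 1, 2, 4, 12, 5, 6, 7, 8, 9, 10, 15, 3, 13, 14, 0] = (0 11 15)(3 4 12)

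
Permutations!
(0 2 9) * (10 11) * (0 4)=(0 2 9 4)(10 11)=[2, 1, 9, 3, 0, 5, 6, 7, 8, 4, 11, 10]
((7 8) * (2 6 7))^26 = (2 7)(6 8) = ((2 6 7 8))^26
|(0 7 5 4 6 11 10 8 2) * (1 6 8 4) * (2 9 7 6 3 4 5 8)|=|(0 6 11 10 5 1 3 4 2)(7 8 9)|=9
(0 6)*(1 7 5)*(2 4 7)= (0 6)(1 2 4 7 5)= [6, 2, 4, 3, 7, 1, 0, 5]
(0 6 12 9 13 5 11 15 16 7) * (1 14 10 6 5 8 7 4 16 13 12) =(0 5 11 15 13 8 7)(1 14 10 6)(4 16)(9 12) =[5, 14, 2, 3, 16, 11, 1, 0, 7, 12, 6, 15, 9, 8, 10, 13, 4]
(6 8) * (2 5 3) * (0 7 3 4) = (0 7 3 2 5 4)(6 8) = [7, 1, 5, 2, 0, 4, 8, 3, 6]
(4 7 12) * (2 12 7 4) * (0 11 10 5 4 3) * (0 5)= [11, 1, 12, 5, 3, 4, 6, 7, 8, 9, 0, 10, 2]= (0 11 10)(2 12)(3 5 4)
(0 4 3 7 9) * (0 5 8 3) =(0 4)(3 7 9 5 8) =[4, 1, 2, 7, 0, 8, 6, 9, 3, 5]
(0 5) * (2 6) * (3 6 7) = (0 5)(2 7 3 6) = [5, 1, 7, 6, 4, 0, 2, 3]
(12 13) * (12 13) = [0, 1, 2, 3, 4, 5, 6, 7, 8, 9, 10, 11, 12, 13] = (13)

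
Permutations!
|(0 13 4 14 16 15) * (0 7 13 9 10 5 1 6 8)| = |(0 9 10 5 1 6 8)(4 14 16 15 7 13)| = 42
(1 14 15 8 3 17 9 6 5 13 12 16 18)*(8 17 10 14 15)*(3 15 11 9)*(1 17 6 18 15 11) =[0, 1, 2, 10, 4, 13, 5, 7, 11, 18, 14, 9, 16, 12, 8, 6, 15, 3, 17] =(3 10 14 8 11 9 18 17)(5 13 12 16 15 6)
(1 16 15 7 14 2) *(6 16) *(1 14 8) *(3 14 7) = [0, 6, 7, 14, 4, 5, 16, 8, 1, 9, 10, 11, 12, 13, 2, 3, 15] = (1 6 16 15 3 14 2 7 8)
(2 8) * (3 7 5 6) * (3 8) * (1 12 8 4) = (1 12 8 2 3 7 5 6 4) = [0, 12, 3, 7, 1, 6, 4, 5, 2, 9, 10, 11, 8]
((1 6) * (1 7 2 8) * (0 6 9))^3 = (0 2 9 7 1 6 8)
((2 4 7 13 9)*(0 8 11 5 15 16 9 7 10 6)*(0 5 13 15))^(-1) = ((0 8 11 13 7 15 16 9 2 4 10 6 5))^(-1) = (0 5 6 10 4 2 9 16 15 7 13 11 8)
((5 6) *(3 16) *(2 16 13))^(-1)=((2 16 3 13)(5 6))^(-1)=(2 13 3 16)(5 6)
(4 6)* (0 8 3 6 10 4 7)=(0 8 3 6 7)(4 10)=[8, 1, 2, 6, 10, 5, 7, 0, 3, 9, 4]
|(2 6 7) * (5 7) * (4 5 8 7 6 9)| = 7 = |(2 9 4 5 6 8 7)|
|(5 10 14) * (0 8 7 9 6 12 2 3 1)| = |(0 8 7 9 6 12 2 3 1)(5 10 14)| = 9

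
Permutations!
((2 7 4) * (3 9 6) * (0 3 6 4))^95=(0 7 2 4 9 3)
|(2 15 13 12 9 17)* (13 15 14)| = |(2 14 13 12 9 17)| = 6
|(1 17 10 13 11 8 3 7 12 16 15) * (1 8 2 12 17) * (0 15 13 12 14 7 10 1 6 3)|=12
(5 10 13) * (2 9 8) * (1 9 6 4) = (1 9 8 2 6 4)(5 10 13) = [0, 9, 6, 3, 1, 10, 4, 7, 2, 8, 13, 11, 12, 5]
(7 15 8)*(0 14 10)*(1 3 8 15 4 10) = (15)(0 14 1 3 8 7 4 10) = [14, 3, 2, 8, 10, 5, 6, 4, 7, 9, 0, 11, 12, 13, 1, 15]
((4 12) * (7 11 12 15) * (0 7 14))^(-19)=(0 11 4 14 7 12 15)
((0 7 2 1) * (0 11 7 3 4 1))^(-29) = ((0 3 4 1 11 7 2))^(-29) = (0 2 7 11 1 4 3)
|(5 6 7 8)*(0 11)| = 4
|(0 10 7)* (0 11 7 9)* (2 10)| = 4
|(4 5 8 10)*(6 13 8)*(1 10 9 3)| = 9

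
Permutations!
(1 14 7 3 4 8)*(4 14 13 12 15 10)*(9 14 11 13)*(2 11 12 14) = (1 9 2 11 13 14 7 3 12 15 10 4 8) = [0, 9, 11, 12, 8, 5, 6, 3, 1, 2, 4, 13, 15, 14, 7, 10]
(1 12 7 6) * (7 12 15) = (1 15 7 6) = [0, 15, 2, 3, 4, 5, 1, 6, 8, 9, 10, 11, 12, 13, 14, 7]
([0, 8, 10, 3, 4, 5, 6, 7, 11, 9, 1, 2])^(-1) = (1 10 2 11 8)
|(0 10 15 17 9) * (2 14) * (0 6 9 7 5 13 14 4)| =10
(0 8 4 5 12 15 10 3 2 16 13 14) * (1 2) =[8, 2, 16, 1, 5, 12, 6, 7, 4, 9, 3, 11, 15, 14, 0, 10, 13] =(0 8 4 5 12 15 10 3 1 2 16 13 14)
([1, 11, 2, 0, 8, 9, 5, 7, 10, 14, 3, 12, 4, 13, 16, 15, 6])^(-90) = [10, 3, 2, 8, 11, 5, 6, 7, 12, 9, 4, 0, 1, 13, 14, 15, 16]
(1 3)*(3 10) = (1 10 3) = [0, 10, 2, 1, 4, 5, 6, 7, 8, 9, 3]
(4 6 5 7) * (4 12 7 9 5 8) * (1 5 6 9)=(1 5)(4 9 6 8)(7 12)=[0, 5, 2, 3, 9, 1, 8, 12, 4, 6, 10, 11, 7]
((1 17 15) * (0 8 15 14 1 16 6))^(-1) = (0 6 16 15 8)(1 14 17)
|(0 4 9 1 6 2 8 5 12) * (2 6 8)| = |(0 4 9 1 8 5 12)| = 7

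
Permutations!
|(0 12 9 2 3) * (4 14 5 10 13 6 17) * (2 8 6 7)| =14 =|(0 12 9 8 6 17 4 14 5 10 13 7 2 3)|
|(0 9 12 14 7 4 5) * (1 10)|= 14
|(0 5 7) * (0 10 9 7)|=6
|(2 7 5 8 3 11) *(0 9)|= 6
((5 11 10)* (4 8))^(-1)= ((4 8)(5 11 10))^(-1)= (4 8)(5 10 11)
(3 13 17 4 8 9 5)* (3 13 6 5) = [0, 1, 2, 6, 8, 13, 5, 7, 9, 3, 10, 11, 12, 17, 14, 15, 16, 4] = (3 6 5 13 17 4 8 9)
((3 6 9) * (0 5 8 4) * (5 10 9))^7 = (0 4 8 5 6 3 9 10)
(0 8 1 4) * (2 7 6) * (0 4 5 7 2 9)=[8, 5, 2, 3, 4, 7, 9, 6, 1, 0]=(0 8 1 5 7 6 9)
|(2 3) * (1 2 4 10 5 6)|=|(1 2 3 4 10 5 6)|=7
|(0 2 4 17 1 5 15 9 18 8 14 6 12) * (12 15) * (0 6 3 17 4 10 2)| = |(1 5 12 6 15 9 18 8 14 3 17)(2 10)| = 22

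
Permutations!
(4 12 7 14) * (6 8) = (4 12 7 14)(6 8) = [0, 1, 2, 3, 12, 5, 8, 14, 6, 9, 10, 11, 7, 13, 4]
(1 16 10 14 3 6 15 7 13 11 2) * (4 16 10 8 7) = (1 10 14 3 6 15 4 16 8 7 13 11 2) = [0, 10, 1, 6, 16, 5, 15, 13, 7, 9, 14, 2, 12, 11, 3, 4, 8]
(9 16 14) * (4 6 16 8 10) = (4 6 16 14 9 8 10) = [0, 1, 2, 3, 6, 5, 16, 7, 10, 8, 4, 11, 12, 13, 9, 15, 14]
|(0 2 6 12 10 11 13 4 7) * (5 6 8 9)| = |(0 2 8 9 5 6 12 10 11 13 4 7)| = 12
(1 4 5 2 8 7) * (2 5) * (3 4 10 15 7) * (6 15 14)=(1 10 14 6 15 7)(2 8 3 4)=[0, 10, 8, 4, 2, 5, 15, 1, 3, 9, 14, 11, 12, 13, 6, 7]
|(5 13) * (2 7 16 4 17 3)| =6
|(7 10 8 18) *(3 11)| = |(3 11)(7 10 8 18)| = 4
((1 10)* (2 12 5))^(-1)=((1 10)(2 12 5))^(-1)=(1 10)(2 5 12)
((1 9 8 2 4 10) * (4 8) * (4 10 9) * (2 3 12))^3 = ((1 4 9 10)(2 8 3 12))^3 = (1 10 9 4)(2 12 3 8)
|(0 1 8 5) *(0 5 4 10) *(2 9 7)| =|(0 1 8 4 10)(2 9 7)| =15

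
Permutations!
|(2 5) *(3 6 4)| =|(2 5)(3 6 4)| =6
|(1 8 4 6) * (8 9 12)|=|(1 9 12 8 4 6)|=6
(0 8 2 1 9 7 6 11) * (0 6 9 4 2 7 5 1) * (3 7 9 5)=(0 8 9 3 7 5 1 4 2)(6 11)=[8, 4, 0, 7, 2, 1, 11, 5, 9, 3, 10, 6]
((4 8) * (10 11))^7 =((4 8)(10 11))^7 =(4 8)(10 11)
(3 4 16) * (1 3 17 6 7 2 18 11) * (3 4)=(1 4 16 17 6 7 2 18 11)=[0, 4, 18, 3, 16, 5, 7, 2, 8, 9, 10, 1, 12, 13, 14, 15, 17, 6, 11]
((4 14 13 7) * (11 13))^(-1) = (4 7 13 11 14)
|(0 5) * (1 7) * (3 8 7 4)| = 10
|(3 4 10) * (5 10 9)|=|(3 4 9 5 10)|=5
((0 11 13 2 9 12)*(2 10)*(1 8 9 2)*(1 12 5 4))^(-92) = ((0 11 13 10 12)(1 8 9 5 4))^(-92) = (0 10 11 12 13)(1 5 8 4 9)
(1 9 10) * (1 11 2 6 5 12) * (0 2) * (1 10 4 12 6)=(0 2 1 9 4 12 10 11)(5 6)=[2, 9, 1, 3, 12, 6, 5, 7, 8, 4, 11, 0, 10]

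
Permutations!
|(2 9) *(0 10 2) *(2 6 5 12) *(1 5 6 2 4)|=4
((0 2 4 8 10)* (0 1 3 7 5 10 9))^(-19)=(0 2 4 8 9)(1 3 7 5 10)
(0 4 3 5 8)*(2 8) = [4, 1, 8, 5, 3, 2, 6, 7, 0] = (0 4 3 5 2 8)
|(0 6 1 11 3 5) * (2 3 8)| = |(0 6 1 11 8 2 3 5)| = 8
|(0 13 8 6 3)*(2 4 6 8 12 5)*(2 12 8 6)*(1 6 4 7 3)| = 14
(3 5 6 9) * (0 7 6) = (0 7 6 9 3 5) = [7, 1, 2, 5, 4, 0, 9, 6, 8, 3]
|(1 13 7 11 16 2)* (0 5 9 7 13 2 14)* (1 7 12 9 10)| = |(0 5 10 1 2 7 11 16 14)(9 12)| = 18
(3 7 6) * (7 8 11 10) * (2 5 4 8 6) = (2 5 4 8 11 10 7)(3 6) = [0, 1, 5, 6, 8, 4, 3, 2, 11, 9, 7, 10]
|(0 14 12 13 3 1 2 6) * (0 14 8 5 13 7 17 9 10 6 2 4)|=7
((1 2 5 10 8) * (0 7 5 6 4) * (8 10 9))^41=(10)(0 1 7 2 5 6 9 4 8)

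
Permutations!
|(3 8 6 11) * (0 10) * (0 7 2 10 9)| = 12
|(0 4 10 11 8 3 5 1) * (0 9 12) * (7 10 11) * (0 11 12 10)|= |(0 4 12 11 8 3 5 1 9 10 7)|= 11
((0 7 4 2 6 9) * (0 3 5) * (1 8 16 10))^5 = (0 9 4 5 6 7 3 2)(1 8 16 10)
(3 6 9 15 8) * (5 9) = (3 6 5 9 15 8) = [0, 1, 2, 6, 4, 9, 5, 7, 3, 15, 10, 11, 12, 13, 14, 8]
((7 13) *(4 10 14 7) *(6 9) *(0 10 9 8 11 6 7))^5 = ((0 10 14)(4 9 7 13)(6 8 11))^5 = (0 14 10)(4 9 7 13)(6 11 8)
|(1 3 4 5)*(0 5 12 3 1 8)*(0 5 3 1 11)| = 6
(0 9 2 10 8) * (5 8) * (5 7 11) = (0 9 2 10 7 11 5 8) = [9, 1, 10, 3, 4, 8, 6, 11, 0, 2, 7, 5]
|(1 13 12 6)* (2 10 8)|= |(1 13 12 6)(2 10 8)|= 12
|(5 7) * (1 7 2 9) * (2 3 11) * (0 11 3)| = 7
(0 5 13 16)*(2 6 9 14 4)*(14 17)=(0 5 13 16)(2 6 9 17 14 4)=[5, 1, 6, 3, 2, 13, 9, 7, 8, 17, 10, 11, 12, 16, 4, 15, 0, 14]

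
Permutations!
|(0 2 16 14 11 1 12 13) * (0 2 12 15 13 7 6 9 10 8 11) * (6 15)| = 24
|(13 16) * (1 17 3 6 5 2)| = 6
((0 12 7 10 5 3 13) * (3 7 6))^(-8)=(0 6 13 12 3)(5 7 10)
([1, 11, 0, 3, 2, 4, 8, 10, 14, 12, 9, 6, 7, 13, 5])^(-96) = (0 6 5)(1 8 4)(2 11 14)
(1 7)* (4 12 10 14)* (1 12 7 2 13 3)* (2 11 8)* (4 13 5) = (1 11 8 2 5 4 7 12 10 14 13 3) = [0, 11, 5, 1, 7, 4, 6, 12, 2, 9, 14, 8, 10, 3, 13]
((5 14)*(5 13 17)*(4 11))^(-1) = (4 11)(5 17 13 14)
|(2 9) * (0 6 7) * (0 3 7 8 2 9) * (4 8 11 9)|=|(0 6 11 9 4 8 2)(3 7)|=14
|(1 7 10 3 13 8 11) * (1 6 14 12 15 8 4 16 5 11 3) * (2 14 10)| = 15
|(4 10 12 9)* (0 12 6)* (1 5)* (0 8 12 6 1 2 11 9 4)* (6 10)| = |(0 10 1 5 2 11 9)(4 6 8 12)| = 28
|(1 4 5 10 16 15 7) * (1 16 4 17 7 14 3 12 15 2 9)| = |(1 17 7 16 2 9)(3 12 15 14)(4 5 10)| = 12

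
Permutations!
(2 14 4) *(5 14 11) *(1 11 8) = (1 11 5 14 4 2 8) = [0, 11, 8, 3, 2, 14, 6, 7, 1, 9, 10, 5, 12, 13, 4]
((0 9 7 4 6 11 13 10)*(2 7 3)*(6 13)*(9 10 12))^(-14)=(13)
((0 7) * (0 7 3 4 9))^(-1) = (0 9 4 3)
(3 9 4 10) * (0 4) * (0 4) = (3 9 4 10) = [0, 1, 2, 9, 10, 5, 6, 7, 8, 4, 3]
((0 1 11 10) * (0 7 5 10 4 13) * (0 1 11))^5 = ((0 11 4 13 1)(5 10 7))^5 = (13)(5 7 10)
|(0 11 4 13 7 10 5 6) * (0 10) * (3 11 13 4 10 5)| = |(0 13 7)(3 11 10)(5 6)| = 6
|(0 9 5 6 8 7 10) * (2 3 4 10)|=10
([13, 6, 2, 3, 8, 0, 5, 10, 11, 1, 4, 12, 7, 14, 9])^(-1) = (0 5 6 1 9 14 13)(4 10 7 12 11 8)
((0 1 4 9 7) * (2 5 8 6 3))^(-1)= (0 7 9 4 1)(2 3 6 8 5)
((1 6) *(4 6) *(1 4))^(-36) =((4 6))^(-36) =(6)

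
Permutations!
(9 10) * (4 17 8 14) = (4 17 8 14)(9 10) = [0, 1, 2, 3, 17, 5, 6, 7, 14, 10, 9, 11, 12, 13, 4, 15, 16, 8]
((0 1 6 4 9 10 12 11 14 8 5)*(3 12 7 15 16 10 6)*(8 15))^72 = ((0 1 3 12 11 14 15 16 10 7 8 5)(4 9 6))^72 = (16)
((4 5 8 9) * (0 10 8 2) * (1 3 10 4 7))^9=((0 4 5 2)(1 3 10 8 9 7))^9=(0 4 5 2)(1 8)(3 9)(7 10)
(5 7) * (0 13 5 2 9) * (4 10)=[13, 1, 9, 3, 10, 7, 6, 2, 8, 0, 4, 11, 12, 5]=(0 13 5 7 2 9)(4 10)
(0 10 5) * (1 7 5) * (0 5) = [10, 7, 2, 3, 4, 5, 6, 0, 8, 9, 1] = (0 10 1 7)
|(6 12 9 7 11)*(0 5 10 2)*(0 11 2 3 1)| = |(0 5 10 3 1)(2 11 6 12 9 7)| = 30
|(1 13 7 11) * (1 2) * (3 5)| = |(1 13 7 11 2)(3 5)| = 10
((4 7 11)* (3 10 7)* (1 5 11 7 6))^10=(1 4 6 11 10 5 3)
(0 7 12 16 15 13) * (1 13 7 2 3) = (0 2 3 1 13)(7 12 16 15) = [2, 13, 3, 1, 4, 5, 6, 12, 8, 9, 10, 11, 16, 0, 14, 7, 15]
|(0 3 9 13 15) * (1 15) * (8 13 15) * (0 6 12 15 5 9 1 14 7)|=42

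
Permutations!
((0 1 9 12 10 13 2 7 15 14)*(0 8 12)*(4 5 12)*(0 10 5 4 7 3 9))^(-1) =(0 1)(2 13 10 9 3)(5 12)(7 8 14 15)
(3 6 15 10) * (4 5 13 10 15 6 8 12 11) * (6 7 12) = (15)(3 8 6 7 12 11 4 5 13 10) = [0, 1, 2, 8, 5, 13, 7, 12, 6, 9, 3, 4, 11, 10, 14, 15]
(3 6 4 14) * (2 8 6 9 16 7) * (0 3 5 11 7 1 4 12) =(0 3 9 16 1 4 14 5 11 7 2 8 6 12) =[3, 4, 8, 9, 14, 11, 12, 2, 6, 16, 10, 7, 0, 13, 5, 15, 1]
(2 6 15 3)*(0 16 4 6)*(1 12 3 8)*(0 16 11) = (0 11)(1 12 3 2 16 4 6 15 8) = [11, 12, 16, 2, 6, 5, 15, 7, 1, 9, 10, 0, 3, 13, 14, 8, 4]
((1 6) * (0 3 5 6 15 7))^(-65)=(0 15 6 3 7 1 5)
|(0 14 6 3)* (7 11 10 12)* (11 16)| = 20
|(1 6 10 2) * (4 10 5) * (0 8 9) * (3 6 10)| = |(0 8 9)(1 10 2)(3 6 5 4)| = 12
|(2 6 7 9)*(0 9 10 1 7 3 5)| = 6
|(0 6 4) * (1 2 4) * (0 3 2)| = 3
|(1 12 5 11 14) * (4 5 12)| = 5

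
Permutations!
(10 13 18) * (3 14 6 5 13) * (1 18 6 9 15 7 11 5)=(1 18 10 3 14 9 15 7 11 5 13 6)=[0, 18, 2, 14, 4, 13, 1, 11, 8, 15, 3, 5, 12, 6, 9, 7, 16, 17, 10]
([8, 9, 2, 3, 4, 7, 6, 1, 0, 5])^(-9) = (0 8)(1 7 5 9)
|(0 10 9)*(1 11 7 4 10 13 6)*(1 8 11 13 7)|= 5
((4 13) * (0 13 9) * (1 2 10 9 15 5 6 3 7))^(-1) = (0 9 10 2 1 7 3 6 5 15 4 13)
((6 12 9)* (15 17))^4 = ((6 12 9)(15 17))^4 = (17)(6 12 9)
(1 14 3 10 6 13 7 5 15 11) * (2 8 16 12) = (1 14 3 10 6 13 7 5 15 11)(2 8 16 12) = [0, 14, 8, 10, 4, 15, 13, 5, 16, 9, 6, 1, 2, 7, 3, 11, 12]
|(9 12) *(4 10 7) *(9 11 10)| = |(4 9 12 11 10 7)| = 6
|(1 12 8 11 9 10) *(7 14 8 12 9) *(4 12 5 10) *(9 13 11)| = 11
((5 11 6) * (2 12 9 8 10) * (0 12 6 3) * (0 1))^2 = ((0 12 9 8 10 2 6 5 11 3 1))^2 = (0 9 10 6 11 1 12 8 2 5 3)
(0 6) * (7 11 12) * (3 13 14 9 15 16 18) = (0 6)(3 13 14 9 15 16 18)(7 11 12) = [6, 1, 2, 13, 4, 5, 0, 11, 8, 15, 10, 12, 7, 14, 9, 16, 18, 17, 3]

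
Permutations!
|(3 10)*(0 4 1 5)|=|(0 4 1 5)(3 10)|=4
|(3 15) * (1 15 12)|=4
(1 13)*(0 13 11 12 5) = [13, 11, 2, 3, 4, 0, 6, 7, 8, 9, 10, 12, 5, 1] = (0 13 1 11 12 5)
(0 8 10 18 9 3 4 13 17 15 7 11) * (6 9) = (0 8 10 18 6 9 3 4 13 17 15 7 11) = [8, 1, 2, 4, 13, 5, 9, 11, 10, 3, 18, 0, 12, 17, 14, 7, 16, 15, 6]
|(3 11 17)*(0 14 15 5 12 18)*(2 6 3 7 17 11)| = 6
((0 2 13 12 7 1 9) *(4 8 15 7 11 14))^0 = ((0 2 13 12 11 14 4 8 15 7 1 9))^0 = (15)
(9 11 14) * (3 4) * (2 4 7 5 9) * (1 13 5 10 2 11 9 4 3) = (1 13 5 4)(2 3 7 10)(11 14) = [0, 13, 3, 7, 1, 4, 6, 10, 8, 9, 2, 14, 12, 5, 11]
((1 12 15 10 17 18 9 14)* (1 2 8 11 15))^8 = (2 14 9 18 17 10 15 11 8)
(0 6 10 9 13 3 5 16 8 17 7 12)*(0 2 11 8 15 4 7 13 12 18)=(0 6 10 9 12 2 11 8 17 13 3 5 16 15 4 7 18)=[6, 1, 11, 5, 7, 16, 10, 18, 17, 12, 9, 8, 2, 3, 14, 4, 15, 13, 0]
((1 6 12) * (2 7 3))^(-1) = ((1 6 12)(2 7 3))^(-1) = (1 12 6)(2 3 7)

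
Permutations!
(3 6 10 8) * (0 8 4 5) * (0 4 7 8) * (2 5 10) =(2 5 4 10 7 8 3 6) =[0, 1, 5, 6, 10, 4, 2, 8, 3, 9, 7]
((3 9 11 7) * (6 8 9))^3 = (3 9)(6 11)(7 8)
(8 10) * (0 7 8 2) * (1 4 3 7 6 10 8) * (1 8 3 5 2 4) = (0 6 10 4 5 2)(3 7 8) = [6, 1, 0, 7, 5, 2, 10, 8, 3, 9, 4]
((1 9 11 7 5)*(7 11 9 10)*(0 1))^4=((11)(0 1 10 7 5))^4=(11)(0 5 7 10 1)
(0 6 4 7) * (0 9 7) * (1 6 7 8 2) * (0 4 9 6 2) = [7, 2, 1, 3, 4, 5, 9, 6, 0, 8] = (0 7 6 9 8)(1 2)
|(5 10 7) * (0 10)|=4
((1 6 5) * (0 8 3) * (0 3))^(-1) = (0 8)(1 5 6)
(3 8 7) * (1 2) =(1 2)(3 8 7) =[0, 2, 1, 8, 4, 5, 6, 3, 7]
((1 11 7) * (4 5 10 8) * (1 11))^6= ((4 5 10 8)(7 11))^6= (11)(4 10)(5 8)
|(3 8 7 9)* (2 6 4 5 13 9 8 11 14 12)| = |(2 6 4 5 13 9 3 11 14 12)(7 8)| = 10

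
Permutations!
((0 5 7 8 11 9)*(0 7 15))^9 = ((0 5 15)(7 8 11 9))^9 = (15)(7 8 11 9)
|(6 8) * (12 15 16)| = 6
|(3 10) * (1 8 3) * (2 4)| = |(1 8 3 10)(2 4)| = 4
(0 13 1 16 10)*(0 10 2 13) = [0, 16, 13, 3, 4, 5, 6, 7, 8, 9, 10, 11, 12, 1, 14, 15, 2] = (1 16 2 13)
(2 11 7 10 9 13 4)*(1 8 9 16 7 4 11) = (1 8 9 13 11 4 2)(7 10 16) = [0, 8, 1, 3, 2, 5, 6, 10, 9, 13, 16, 4, 12, 11, 14, 15, 7]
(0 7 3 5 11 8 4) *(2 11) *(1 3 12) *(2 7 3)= (0 3 5 7 12 1 2 11 8 4)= [3, 2, 11, 5, 0, 7, 6, 12, 4, 9, 10, 8, 1]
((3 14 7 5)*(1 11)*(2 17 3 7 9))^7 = ((1 11)(2 17 3 14 9)(5 7))^7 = (1 11)(2 3 9 17 14)(5 7)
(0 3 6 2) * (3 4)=(0 4 3 6 2)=[4, 1, 0, 6, 3, 5, 2]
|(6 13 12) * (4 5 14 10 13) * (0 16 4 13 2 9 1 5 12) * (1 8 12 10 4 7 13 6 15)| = |(0 16 7 13)(1 5 14 4 10 2 9 8 12 15)| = 20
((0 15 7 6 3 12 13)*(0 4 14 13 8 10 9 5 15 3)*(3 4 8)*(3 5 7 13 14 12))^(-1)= ((0 4 12 5 15 13 8 10 9 7 6))^(-1)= (0 6 7 9 10 8 13 15 5 12 4)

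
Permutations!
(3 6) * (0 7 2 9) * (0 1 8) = [7, 8, 9, 6, 4, 5, 3, 2, 0, 1] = (0 7 2 9 1 8)(3 6)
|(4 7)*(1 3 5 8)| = 4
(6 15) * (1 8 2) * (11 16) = (1 8 2)(6 15)(11 16) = [0, 8, 1, 3, 4, 5, 15, 7, 2, 9, 10, 16, 12, 13, 14, 6, 11]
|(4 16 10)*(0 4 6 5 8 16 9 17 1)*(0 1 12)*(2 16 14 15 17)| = 13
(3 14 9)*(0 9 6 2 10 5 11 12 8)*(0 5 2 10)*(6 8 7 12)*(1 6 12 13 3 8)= (0 9 8 5 11 12 7 13 3 14 1 6 10 2)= [9, 6, 0, 14, 4, 11, 10, 13, 5, 8, 2, 12, 7, 3, 1]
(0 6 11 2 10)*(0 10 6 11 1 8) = (0 11 2 6 1 8) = [11, 8, 6, 3, 4, 5, 1, 7, 0, 9, 10, 2]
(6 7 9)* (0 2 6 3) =(0 2 6 7 9 3) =[2, 1, 6, 0, 4, 5, 7, 9, 8, 3]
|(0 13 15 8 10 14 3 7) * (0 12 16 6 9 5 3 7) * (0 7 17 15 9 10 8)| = 13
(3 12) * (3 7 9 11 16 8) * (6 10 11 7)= (3 12 6 10 11 16 8)(7 9)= [0, 1, 2, 12, 4, 5, 10, 9, 3, 7, 11, 16, 6, 13, 14, 15, 8]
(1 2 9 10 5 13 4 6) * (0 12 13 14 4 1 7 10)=(0 12 13 1 2 9)(4 6 7 10 5 14)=[12, 2, 9, 3, 6, 14, 7, 10, 8, 0, 5, 11, 13, 1, 4]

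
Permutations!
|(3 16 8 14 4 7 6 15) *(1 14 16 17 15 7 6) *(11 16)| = |(1 14 4 6 7)(3 17 15)(8 11 16)| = 15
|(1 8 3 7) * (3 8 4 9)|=|(1 4 9 3 7)|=5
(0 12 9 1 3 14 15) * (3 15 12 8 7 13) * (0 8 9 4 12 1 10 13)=(0 9 10 13 3 14 1 15 8 7)(4 12)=[9, 15, 2, 14, 12, 5, 6, 0, 7, 10, 13, 11, 4, 3, 1, 8]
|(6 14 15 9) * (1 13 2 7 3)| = |(1 13 2 7 3)(6 14 15 9)| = 20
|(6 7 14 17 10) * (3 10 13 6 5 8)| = 20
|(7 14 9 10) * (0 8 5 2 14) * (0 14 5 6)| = |(0 8 6)(2 5)(7 14 9 10)| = 12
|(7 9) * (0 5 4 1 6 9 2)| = 8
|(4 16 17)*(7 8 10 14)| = |(4 16 17)(7 8 10 14)| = 12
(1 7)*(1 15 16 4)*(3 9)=(1 7 15 16 4)(3 9)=[0, 7, 2, 9, 1, 5, 6, 15, 8, 3, 10, 11, 12, 13, 14, 16, 4]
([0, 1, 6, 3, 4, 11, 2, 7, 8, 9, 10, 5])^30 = (11)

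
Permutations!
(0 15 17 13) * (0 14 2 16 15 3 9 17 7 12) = (0 3 9 17 13 14 2 16 15 7 12) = [3, 1, 16, 9, 4, 5, 6, 12, 8, 17, 10, 11, 0, 14, 2, 7, 15, 13]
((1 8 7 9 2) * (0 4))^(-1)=((0 4)(1 8 7 9 2))^(-1)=(0 4)(1 2 9 7 8)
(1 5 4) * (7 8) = (1 5 4)(7 8) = [0, 5, 2, 3, 1, 4, 6, 8, 7]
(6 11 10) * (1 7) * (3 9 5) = (1 7)(3 9 5)(6 11 10) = [0, 7, 2, 9, 4, 3, 11, 1, 8, 5, 6, 10]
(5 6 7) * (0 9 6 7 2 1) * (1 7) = [9, 0, 7, 3, 4, 1, 2, 5, 8, 6] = (0 9 6 2 7 5 1)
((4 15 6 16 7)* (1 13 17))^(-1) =(1 17 13)(4 7 16 6 15)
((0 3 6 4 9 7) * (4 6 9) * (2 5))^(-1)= ((0 3 9 7)(2 5))^(-1)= (0 7 9 3)(2 5)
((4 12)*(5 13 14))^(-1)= (4 12)(5 14 13)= ((4 12)(5 13 14))^(-1)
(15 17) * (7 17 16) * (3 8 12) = (3 8 12)(7 17 15 16) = [0, 1, 2, 8, 4, 5, 6, 17, 12, 9, 10, 11, 3, 13, 14, 16, 7, 15]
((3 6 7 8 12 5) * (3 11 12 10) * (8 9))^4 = (3 8 7)(5 11 12)(6 10 9)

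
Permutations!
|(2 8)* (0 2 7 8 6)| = 6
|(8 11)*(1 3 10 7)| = 4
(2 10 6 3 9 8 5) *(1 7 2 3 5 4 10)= [0, 7, 1, 9, 10, 3, 5, 2, 4, 8, 6]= (1 7 2)(3 9 8 4 10 6 5)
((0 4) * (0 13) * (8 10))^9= (13)(8 10)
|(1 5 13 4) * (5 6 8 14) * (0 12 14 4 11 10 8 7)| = |(0 12 14 5 13 11 10 8 4 1 6 7)| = 12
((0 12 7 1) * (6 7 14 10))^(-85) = ((0 12 14 10 6 7 1))^(-85) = (0 1 7 6 10 14 12)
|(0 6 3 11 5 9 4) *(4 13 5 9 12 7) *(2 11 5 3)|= 11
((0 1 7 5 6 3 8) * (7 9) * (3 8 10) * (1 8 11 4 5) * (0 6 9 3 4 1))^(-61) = (0 3 7 1 9 11 5 6 4 8 10)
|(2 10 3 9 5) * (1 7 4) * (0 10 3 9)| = |(0 10 9 5 2 3)(1 7 4)| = 6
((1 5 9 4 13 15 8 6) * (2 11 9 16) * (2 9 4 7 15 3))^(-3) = ((1 5 16 9 7 15 8 6)(2 11 4 13 3))^(-3) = (1 15 16 6 7 5 8 9)(2 4 3 11 13)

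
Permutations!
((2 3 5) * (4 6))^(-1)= (2 5 3)(4 6)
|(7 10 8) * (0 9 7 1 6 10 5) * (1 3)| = |(0 9 7 5)(1 6 10 8 3)| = 20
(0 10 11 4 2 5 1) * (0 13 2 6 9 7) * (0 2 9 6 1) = (0 10 11 4 1 13 9 7 2 5) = [10, 13, 5, 3, 1, 0, 6, 2, 8, 7, 11, 4, 12, 9]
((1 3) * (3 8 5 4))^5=(8)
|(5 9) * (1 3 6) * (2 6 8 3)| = 6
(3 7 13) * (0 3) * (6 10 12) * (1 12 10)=[3, 12, 2, 7, 4, 5, 1, 13, 8, 9, 10, 11, 6, 0]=(0 3 7 13)(1 12 6)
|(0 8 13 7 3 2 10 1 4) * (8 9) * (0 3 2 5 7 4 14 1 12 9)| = 10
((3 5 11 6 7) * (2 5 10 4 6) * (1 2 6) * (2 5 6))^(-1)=((1 5 11 2 6 7 3 10 4))^(-1)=(1 4 10 3 7 6 2 11 5)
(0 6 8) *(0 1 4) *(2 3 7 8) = [6, 4, 3, 7, 0, 5, 2, 8, 1] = (0 6 2 3 7 8 1 4)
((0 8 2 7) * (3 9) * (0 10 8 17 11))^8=(0 11 17)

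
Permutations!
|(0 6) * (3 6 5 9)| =5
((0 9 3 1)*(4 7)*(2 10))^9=((0 9 3 1)(2 10)(4 7))^9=(0 9 3 1)(2 10)(4 7)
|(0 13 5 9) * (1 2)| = 4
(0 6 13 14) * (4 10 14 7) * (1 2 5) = [6, 2, 5, 3, 10, 1, 13, 4, 8, 9, 14, 11, 12, 7, 0] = (0 6 13 7 4 10 14)(1 2 5)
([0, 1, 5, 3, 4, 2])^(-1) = (2 5)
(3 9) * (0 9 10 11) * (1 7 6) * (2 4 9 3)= (0 3 10 11)(1 7 6)(2 4 9)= [3, 7, 4, 10, 9, 5, 1, 6, 8, 2, 11, 0]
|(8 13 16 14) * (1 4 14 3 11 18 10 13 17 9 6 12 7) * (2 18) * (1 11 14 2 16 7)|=16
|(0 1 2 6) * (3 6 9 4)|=7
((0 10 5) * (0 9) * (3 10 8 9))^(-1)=(0 9 8)(3 5 10)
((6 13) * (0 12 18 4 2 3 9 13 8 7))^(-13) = ((0 12 18 4 2 3 9 13 6 8 7))^(-13) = (0 8 13 3 4 12 7 6 9 2 18)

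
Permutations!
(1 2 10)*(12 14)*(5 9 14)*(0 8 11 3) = [8, 2, 10, 0, 4, 9, 6, 7, 11, 14, 1, 3, 5, 13, 12] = (0 8 11 3)(1 2 10)(5 9 14 12)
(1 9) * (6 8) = (1 9)(6 8) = [0, 9, 2, 3, 4, 5, 8, 7, 6, 1]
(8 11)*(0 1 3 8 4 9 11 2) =(0 1 3 8 2)(4 9 11) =[1, 3, 0, 8, 9, 5, 6, 7, 2, 11, 10, 4]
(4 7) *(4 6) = [0, 1, 2, 3, 7, 5, 4, 6] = (4 7 6)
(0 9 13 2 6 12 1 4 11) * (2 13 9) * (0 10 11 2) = (13)(1 4 2 6 12)(10 11) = [0, 4, 6, 3, 2, 5, 12, 7, 8, 9, 11, 10, 1, 13]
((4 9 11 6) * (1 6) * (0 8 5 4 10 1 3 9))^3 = ((0 8 5 4)(1 6 10)(3 9 11))^3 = (11)(0 4 5 8)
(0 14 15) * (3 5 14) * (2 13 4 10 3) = (0 2 13 4 10 3 5 14 15) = [2, 1, 13, 5, 10, 14, 6, 7, 8, 9, 3, 11, 12, 4, 15, 0]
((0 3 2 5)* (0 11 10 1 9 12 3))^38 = (1 11 2 12)(3 9 10 5)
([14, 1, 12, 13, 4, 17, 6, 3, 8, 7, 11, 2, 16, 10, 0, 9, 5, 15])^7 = [14, 1, 7, 5, 4, 10, 6, 16, 8, 12, 15, 9, 3, 17, 0, 2, 13, 11]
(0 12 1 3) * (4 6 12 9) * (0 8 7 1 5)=(0 9 4 6 12 5)(1 3 8 7)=[9, 3, 2, 8, 6, 0, 12, 1, 7, 4, 10, 11, 5]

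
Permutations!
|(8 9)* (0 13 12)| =6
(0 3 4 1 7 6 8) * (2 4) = (0 3 2 4 1 7 6 8) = [3, 7, 4, 2, 1, 5, 8, 6, 0]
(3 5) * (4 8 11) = (3 5)(4 8 11) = [0, 1, 2, 5, 8, 3, 6, 7, 11, 9, 10, 4]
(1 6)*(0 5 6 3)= (0 5 6 1 3)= [5, 3, 2, 0, 4, 6, 1]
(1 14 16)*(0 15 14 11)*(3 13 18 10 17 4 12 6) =(0 15 14 16 1 11)(3 13 18 10 17 4 12 6) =[15, 11, 2, 13, 12, 5, 3, 7, 8, 9, 17, 0, 6, 18, 16, 14, 1, 4, 10]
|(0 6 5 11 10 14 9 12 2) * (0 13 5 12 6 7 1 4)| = |(0 7 1 4)(2 13 5 11 10 14 9 6 12)| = 36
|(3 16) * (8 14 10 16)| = |(3 8 14 10 16)| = 5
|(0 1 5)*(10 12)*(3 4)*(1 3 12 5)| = 6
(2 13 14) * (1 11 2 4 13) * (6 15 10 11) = (1 6 15 10 11 2)(4 13 14) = [0, 6, 1, 3, 13, 5, 15, 7, 8, 9, 11, 2, 12, 14, 4, 10]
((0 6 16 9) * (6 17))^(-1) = (0 9 16 6 17)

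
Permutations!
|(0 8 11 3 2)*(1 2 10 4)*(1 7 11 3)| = 9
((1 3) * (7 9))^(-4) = (9)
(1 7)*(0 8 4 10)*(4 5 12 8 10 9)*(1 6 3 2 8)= (0 10)(1 7 6 3 2 8 5 12)(4 9)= [10, 7, 8, 2, 9, 12, 3, 6, 5, 4, 0, 11, 1]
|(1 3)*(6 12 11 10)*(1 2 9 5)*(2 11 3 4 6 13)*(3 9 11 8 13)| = 6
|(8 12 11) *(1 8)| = 4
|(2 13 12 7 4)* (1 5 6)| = |(1 5 6)(2 13 12 7 4)| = 15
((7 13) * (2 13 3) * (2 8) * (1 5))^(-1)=(1 5)(2 8 3 7 13)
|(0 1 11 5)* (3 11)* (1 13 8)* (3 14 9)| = |(0 13 8 1 14 9 3 11 5)| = 9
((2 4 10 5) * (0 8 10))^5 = (0 4 2 5 10 8)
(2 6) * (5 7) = (2 6)(5 7) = [0, 1, 6, 3, 4, 7, 2, 5]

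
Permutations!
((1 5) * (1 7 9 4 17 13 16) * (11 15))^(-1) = (1 16 13 17 4 9 7 5)(11 15)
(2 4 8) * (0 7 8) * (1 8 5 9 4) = (0 7 5 9 4)(1 8 2) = [7, 8, 1, 3, 0, 9, 6, 5, 2, 4]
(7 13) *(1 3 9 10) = [0, 3, 2, 9, 4, 5, 6, 13, 8, 10, 1, 11, 12, 7] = (1 3 9 10)(7 13)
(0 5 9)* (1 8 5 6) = (0 6 1 8 5 9) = [6, 8, 2, 3, 4, 9, 1, 7, 5, 0]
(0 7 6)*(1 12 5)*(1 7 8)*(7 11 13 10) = [8, 12, 2, 3, 4, 11, 0, 6, 1, 9, 7, 13, 5, 10] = (0 8 1 12 5 11 13 10 7 6)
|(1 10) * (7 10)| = |(1 7 10)| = 3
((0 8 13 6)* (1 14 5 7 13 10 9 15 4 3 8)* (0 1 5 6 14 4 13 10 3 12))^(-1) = ((0 5 7 10 9 15 13 14 6 1 4 12)(3 8))^(-1) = (0 12 4 1 6 14 13 15 9 10 7 5)(3 8)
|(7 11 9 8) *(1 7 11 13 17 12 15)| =6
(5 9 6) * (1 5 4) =[0, 5, 2, 3, 1, 9, 4, 7, 8, 6] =(1 5 9 6 4)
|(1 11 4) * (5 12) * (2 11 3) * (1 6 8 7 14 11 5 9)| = 6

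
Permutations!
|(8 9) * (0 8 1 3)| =5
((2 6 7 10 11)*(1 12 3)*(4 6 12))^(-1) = ((1 4 6 7 10 11 2 12 3))^(-1) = (1 3 12 2 11 10 7 6 4)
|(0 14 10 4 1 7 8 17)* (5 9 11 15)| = |(0 14 10 4 1 7 8 17)(5 9 11 15)| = 8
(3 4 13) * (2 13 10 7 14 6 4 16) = (2 13 3 16)(4 10 7 14 6) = [0, 1, 13, 16, 10, 5, 4, 14, 8, 9, 7, 11, 12, 3, 6, 15, 2]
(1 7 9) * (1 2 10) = (1 7 9 2 10) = [0, 7, 10, 3, 4, 5, 6, 9, 8, 2, 1]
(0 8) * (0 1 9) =[8, 9, 2, 3, 4, 5, 6, 7, 1, 0] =(0 8 1 9)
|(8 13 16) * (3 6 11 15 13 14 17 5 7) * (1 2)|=|(1 2)(3 6 11 15 13 16 8 14 17 5 7)|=22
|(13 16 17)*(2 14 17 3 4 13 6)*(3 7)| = |(2 14 17 6)(3 4 13 16 7)| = 20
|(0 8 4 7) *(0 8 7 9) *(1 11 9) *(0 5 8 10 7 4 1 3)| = 30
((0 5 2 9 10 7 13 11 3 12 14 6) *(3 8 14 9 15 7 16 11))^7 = (0 12 6 3 14 13 8 7 11 15 16 2 10 5 9)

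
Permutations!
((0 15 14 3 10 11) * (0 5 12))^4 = ((0 15 14 3 10 11 5 12))^4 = (0 10)(3 12)(5 14)(11 15)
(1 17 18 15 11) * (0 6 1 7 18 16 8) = (0 6 1 17 16 8)(7 18 15 11) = [6, 17, 2, 3, 4, 5, 1, 18, 0, 9, 10, 7, 12, 13, 14, 11, 8, 16, 15]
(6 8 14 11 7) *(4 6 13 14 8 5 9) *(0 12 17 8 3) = (0 12 17 8 3)(4 6 5 9)(7 13 14 11) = [12, 1, 2, 0, 6, 9, 5, 13, 3, 4, 10, 7, 17, 14, 11, 15, 16, 8]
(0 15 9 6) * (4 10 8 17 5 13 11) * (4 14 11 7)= (0 15 9 6)(4 10 8 17 5 13 7)(11 14)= [15, 1, 2, 3, 10, 13, 0, 4, 17, 6, 8, 14, 12, 7, 11, 9, 16, 5]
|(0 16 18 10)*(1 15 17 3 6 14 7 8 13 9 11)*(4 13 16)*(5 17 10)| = |(0 4 13 9 11 1 15 10)(3 6 14 7 8 16 18 5 17)| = 72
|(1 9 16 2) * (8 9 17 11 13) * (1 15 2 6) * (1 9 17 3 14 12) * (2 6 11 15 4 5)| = 24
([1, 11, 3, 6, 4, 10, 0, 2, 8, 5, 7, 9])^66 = [7, 2, 9, 5, 4, 0, 10, 11, 8, 6, 1, 3]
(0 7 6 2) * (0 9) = (0 7 6 2 9) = [7, 1, 9, 3, 4, 5, 2, 6, 8, 0]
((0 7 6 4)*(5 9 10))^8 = (5 10 9)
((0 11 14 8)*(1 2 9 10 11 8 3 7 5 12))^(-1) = (0 8)(1 12 5 7 3 14 11 10 9 2)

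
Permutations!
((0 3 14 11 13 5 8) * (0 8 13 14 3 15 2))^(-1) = (0 2 15)(5 13)(11 14)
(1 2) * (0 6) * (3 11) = [6, 2, 1, 11, 4, 5, 0, 7, 8, 9, 10, 3] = (0 6)(1 2)(3 11)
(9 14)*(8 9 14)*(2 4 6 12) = [0, 1, 4, 3, 6, 5, 12, 7, 9, 8, 10, 11, 2, 13, 14] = (14)(2 4 6 12)(8 9)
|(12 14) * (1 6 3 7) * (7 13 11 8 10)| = |(1 6 3 13 11 8 10 7)(12 14)| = 8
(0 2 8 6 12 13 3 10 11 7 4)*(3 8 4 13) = (0 2 4)(3 10 11 7 13 8 6 12) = [2, 1, 4, 10, 0, 5, 12, 13, 6, 9, 11, 7, 3, 8]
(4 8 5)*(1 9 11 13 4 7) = (1 9 11 13 4 8 5 7) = [0, 9, 2, 3, 8, 7, 6, 1, 5, 11, 10, 13, 12, 4]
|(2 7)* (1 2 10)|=|(1 2 7 10)|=4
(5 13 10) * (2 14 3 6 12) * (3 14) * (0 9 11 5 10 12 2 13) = (14)(0 9 11 5)(2 3 6)(12 13) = [9, 1, 3, 6, 4, 0, 2, 7, 8, 11, 10, 5, 13, 12, 14]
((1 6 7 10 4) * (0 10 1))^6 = ((0 10 4)(1 6 7))^6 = (10)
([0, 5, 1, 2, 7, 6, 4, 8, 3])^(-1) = [0, 2, 3, 8, 6, 1, 5, 4, 7]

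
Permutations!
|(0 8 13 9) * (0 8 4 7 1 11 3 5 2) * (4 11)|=15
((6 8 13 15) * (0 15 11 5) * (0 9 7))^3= (0 8 5)(6 11 7)(9 15 13)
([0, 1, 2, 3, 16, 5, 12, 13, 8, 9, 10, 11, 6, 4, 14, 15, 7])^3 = (4 13 7 16)(6 12)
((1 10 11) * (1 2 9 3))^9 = ((1 10 11 2 9 3))^9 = (1 2)(3 11)(9 10)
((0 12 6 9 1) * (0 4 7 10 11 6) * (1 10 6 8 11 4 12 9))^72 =(12)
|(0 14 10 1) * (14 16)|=5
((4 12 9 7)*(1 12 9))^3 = ((1 12)(4 9 7))^3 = (1 12)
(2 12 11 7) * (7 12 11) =(2 11 12 7) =[0, 1, 11, 3, 4, 5, 6, 2, 8, 9, 10, 12, 7]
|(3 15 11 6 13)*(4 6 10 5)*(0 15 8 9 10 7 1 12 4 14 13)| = 56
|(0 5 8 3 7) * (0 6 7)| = 4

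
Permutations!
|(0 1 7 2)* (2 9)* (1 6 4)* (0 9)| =10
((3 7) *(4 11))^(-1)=(3 7)(4 11)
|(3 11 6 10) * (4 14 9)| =12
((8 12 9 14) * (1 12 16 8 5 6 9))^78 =((1 12)(5 6 9 14)(8 16))^78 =(16)(5 9)(6 14)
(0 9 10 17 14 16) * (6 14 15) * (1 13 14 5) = [9, 13, 2, 3, 4, 1, 5, 7, 8, 10, 17, 11, 12, 14, 16, 6, 0, 15] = (0 9 10 17 15 6 5 1 13 14 16)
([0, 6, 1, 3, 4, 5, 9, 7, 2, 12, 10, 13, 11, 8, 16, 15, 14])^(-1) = (1 2 8 13 11 12 9 6)(14 16)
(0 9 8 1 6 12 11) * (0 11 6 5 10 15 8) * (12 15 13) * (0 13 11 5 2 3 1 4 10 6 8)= [9, 2, 3, 1, 10, 6, 15, 7, 4, 13, 11, 5, 8, 12, 14, 0]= (0 9 13 12 8 4 10 11 5 6 15)(1 2 3)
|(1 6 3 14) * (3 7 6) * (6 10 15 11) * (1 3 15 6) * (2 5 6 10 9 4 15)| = 18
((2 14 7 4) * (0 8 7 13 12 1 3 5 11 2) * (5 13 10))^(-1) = (0 4 7 8)(1 12 13 3)(2 11 5 10 14)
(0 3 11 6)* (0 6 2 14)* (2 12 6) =(0 3 11 12 6 2 14) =[3, 1, 14, 11, 4, 5, 2, 7, 8, 9, 10, 12, 6, 13, 0]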